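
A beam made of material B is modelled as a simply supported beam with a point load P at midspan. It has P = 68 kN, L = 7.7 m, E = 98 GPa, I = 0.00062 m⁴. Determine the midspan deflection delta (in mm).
Model: a simply supported beam with a point load P at midspan, so delta = (P·L^3) / (48·E·I).
Convert to SI units:
  P = 68 kN = 68000 N
  E = 98 GPa = 9.8 × 10¹⁰ Pa
Substitute:
  delta = (68000 × 7.7^3) / (48 × (9.8 × 10¹⁰) × 0.00062)
  delta = 0.01064 m
Convert: delta = 0.01064 m = 10.64 mm
Final answer: delta = 10.64 mm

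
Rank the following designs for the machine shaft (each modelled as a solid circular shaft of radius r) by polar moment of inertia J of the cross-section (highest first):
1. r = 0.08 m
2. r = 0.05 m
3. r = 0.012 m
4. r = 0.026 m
Model: a solid circular shaft of radius r, so J = (π·r^4) / 2 (SI units).
  Case 1: J = (π × 0.08^4) / 2 = 6.434 × 10⁻⁵ m⁴
  Case 2: J = (π × 0.05^4) / 2 = 9.817 × 10⁻⁶ m⁴
  Case 3: J = (π × 0.012^4) / 2 = 3.257 × 10⁻⁸ m⁴
  Case 4: J = (π × 0.026^4) / 2 = 7.178 × 10⁻⁷ m⁴
Ordering: 6.434 × 10⁻⁵ m⁴ (case 1) > 9.817 × 10⁻⁶ m⁴ (case 2) > 7.178 × 10⁻⁷ m⁴ (case 4) > 3.257 × 10⁻⁸ m⁴ (case 3)
Final answer: 1, 2, 4, 3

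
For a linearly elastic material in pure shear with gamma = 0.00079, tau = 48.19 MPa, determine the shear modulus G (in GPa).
Model: a linearly elastic material in pure shear, so tau = G·gamma.
Solve for G: G = tau / gamma.
Convert to SI units:
  tau = 48.19 MPa = 4.819 × 10⁷ Pa
Substitute:
  G = (4.819 × 10⁷) / 0.00079
  G = 6.1 × 10¹⁰ Pa
Convert: G = 6.1 × 10¹⁰ Pa = 61 GPa
Final answer: G = 61 GPa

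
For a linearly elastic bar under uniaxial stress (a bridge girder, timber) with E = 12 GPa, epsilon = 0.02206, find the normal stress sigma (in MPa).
Model: a linearly elastic bar under uniaxial stress, so epsilon = sigma / E.
Solve for sigma: sigma = epsilon·E.
Convert to SI units:
  E = 12 GPa = 1.2 × 10¹⁰ Pa
Substitute:
  sigma = 0.02206 × (1.2 × 10¹⁰)
  sigma = 2.647 × 10⁸ Pa
Convert: sigma = 2.647 × 10⁸ Pa = 264.7 MPa
Final answer: sigma = 264.7 MPa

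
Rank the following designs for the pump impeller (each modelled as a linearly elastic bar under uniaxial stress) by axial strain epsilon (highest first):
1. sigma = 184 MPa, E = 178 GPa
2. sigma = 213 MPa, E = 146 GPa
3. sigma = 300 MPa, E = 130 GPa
Model: a linearly elastic bar under uniaxial stress, so epsilon = sigma / E (SI units).
  Case 1: epsilon = (1.84 × 10⁸) / (1.78 × 10¹¹) = 0.001034
  Case 2: epsilon = (2.13 × 10⁸) / (1.46 × 10¹¹) = 0.001459
  Case 3: epsilon = (3 × 10⁸) / (1.3 × 10¹¹) = 0.002308
Ordering: 0.002308 (case 3) > 0.001459 (case 2) > 0.001034 (case 1)
Final answer: 3, 2, 1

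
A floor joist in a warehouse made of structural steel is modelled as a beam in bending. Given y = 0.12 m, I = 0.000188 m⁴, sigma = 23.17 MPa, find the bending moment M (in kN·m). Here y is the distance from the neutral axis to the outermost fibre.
Model: a beam in bending, so sigma = (M·y) / I.
Solve for M: M = (sigma·I) / y.
Convert to SI units:
  sigma = 23.17 MPa = 2.317 × 10⁷ Pa
Substitute:
  M = ((2.317 × 10⁷) × 0.000188) / 0.12
  M = 36300 N·m
Convert: M = 36300 N·m = 36.3 kN·m
Final answer: M = 36.3 kN·m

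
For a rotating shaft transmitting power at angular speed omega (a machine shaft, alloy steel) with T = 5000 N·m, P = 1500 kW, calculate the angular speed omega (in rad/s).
Model: a rotating shaft transmitting power at angular speed omega, so P = T·omega.
Solve for omega: omega = P / T.
Convert to SI units:
  P = 1500 kW = 1.5 × 10⁶ W
Substitute:
  omega = (1.5 × 10⁶) / 5000
  omega = 300 rad/s
Final answer: omega = 300 rad/s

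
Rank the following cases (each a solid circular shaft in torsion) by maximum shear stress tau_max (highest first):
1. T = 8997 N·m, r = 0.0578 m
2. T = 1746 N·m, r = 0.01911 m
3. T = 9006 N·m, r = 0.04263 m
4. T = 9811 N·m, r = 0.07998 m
Model: a solid circular shaft in torsion, so tau_max = (2·T) / (π·r^3) (SI units).
  Case 1: tau_max = (2 × 8997) / (π × 0.0578^3) = 2.966 × 10⁷ Pa = 29.66 MPa
  Case 2: tau_max = (2 × 1746) / (π × 0.01911^3) = 1.593 × 10⁸ Pa = 159.3 MPa
  Case 3: tau_max = (2 × 9006) / (π × 0.04263^3) = 7.401 × 10⁷ Pa = 74.01 MPa
  Case 4: tau_max = (2 × 9811) / (π × 0.07998^3) = 1.221 × 10⁷ Pa = 12.21 MPa
Ordering: 159.3 MPa (case 2) > 74.01 MPa (case 3) > 29.66 MPa (case 1) > 12.21 MPa (case 4)
Final answer: 2, 3, 1, 4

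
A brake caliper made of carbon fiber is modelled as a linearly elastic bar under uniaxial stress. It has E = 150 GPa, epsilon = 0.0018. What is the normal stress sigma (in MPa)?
Model: a linearly elastic bar under uniaxial stress, so sigma = E·epsilon.
Convert to SI units:
  E = 150 GPa = 1.5 × 10¹¹ Pa
Substitute:
  sigma = (1.5 × 10¹¹) × 0.0018
  sigma = 2.7 × 10⁸ Pa
Convert: sigma = 2.7 × 10⁸ Pa = 270 MPa
Final answer: sigma = 270 MPa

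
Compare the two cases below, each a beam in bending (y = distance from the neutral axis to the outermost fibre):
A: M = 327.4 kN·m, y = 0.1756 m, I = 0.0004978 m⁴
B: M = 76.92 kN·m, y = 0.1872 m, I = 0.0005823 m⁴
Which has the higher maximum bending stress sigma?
Model: a beam in bending (y = distance from the neutral axis to the outermost fibre), so sigma = (M·y) / I (SI units).
  A: sigma = (327400 × 0.1756) / 0.0004978 = 1.155 × 10⁸ Pa = 115.5 MPa
  B: sigma = (76920 × 0.1872) / 0.0005823 = 2.473 × 10⁷ Pa = 24.73 MPa
115.5 MPa > 24.73 MPa, so A is larger.
Final answer: A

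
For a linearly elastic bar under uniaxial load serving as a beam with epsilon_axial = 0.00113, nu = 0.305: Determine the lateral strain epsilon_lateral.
Model: a linearly elastic bar under uniaxial load, so epsilon_lateral = -nu·epsilon_axial.
Substitute:
  epsilon_lateral = -(0.305 × 0.00113)
  epsilon_lateral = -0.0003446
Final answer: epsilon_lateral = -0.0003446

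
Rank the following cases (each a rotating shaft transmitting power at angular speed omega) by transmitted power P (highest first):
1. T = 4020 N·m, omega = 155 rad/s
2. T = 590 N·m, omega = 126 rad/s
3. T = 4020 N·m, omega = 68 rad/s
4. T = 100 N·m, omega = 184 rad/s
Model: a rotating shaft transmitting power at angular speed omega, so P = T·omega (SI units).
  Case 1: P = 4020 × 155 = 623100 W = 623.1 kW
  Case 2: P = 590 × 126 = 74340 W = 74.34 kW
  Case 3: P = 4020 × 68 = 273400 W = 273.4 kW
  Case 4: P = 100 × 184 = 18400 W = 18.4 kW
Ordering: 623.1 kW (case 1) > 273.4 kW (case 3) > 74.34 kW (case 2) > 18.4 kW (case 4)
Final answer: 1, 3, 2, 4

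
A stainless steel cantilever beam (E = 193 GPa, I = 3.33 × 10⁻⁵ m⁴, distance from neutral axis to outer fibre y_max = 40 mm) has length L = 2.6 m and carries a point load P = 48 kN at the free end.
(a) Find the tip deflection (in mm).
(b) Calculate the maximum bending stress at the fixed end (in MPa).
(a) Tip deflection of a cantilever with an end point load: δ = P·L^3 / (3·E·I). Convert P = 48 kN = 48000 N, E = 193 GPa = 1.93 × 10¹¹ Pa.
  δ = (48000 × 2.6^3) / (3 × (1.93 × 10¹¹) × (3.33 × 10⁻⁵)) = 0.04376 m = 43.76 mm
(b) Maximum bending moment at the fixed end: M = P·L = 48000 × 2.6 = 124800 N·m. Convert y_max = 40 mm = 0.04 m.
  σ = M·y_max / I = (124800 × 0.04) / (3.33 × 10⁻⁵) = 1.499 × 10⁸ Pa = 149.9 MPa
Final answer: (a) δ = 43.76 mm, (b) σ = 149.9 MPa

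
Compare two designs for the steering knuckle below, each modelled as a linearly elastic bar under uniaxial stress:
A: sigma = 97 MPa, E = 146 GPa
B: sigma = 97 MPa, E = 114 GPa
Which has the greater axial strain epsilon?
Model: a linearly elastic bar under uniaxial stress, so epsilon = sigma / E (SI units).
  A: epsilon = (9.7 × 10⁷) / (1.46 × 10¹¹) = 0.0006644
  B: epsilon = (9.7 × 10⁷) / (1.14 × 10¹¹) = 0.0008509
0.0008509 > 0.0006644, so B is larger.
Final answer: B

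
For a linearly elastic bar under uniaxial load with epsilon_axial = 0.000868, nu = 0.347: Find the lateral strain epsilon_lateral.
Model: a linearly elastic bar under uniaxial load, so epsilon_lateral = -nu·epsilon_axial.
Substitute:
  epsilon_lateral = -(0.347 × 0.000868)
  epsilon_lateral = -0.0003012
Final answer: epsilon_lateral = -0.0003012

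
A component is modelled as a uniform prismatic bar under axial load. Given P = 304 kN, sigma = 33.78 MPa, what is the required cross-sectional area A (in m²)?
Model: a uniform prismatic bar under axial load, so sigma = P / A.
Solve for A: A = P / sigma.
Convert to SI units:
  P = 304 kN = 304000 N
  sigma = 33.78 MPa = 3.378 × 10⁷ Pa
Substitute:
  A = 304000 / (3.378 × 10⁷)
  A = 0.008999 m²
Final answer: A = 0.008999 m²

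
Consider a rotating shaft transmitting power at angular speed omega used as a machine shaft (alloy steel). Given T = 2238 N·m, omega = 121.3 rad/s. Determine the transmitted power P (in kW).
Model: a rotating shaft transmitting power at angular speed omega, so P = T·omega.
Substitute:
  P = 2238 × 121.3
  P = 271500 W
Convert: P = 271500 W = 271.5 kW
Final answer: P = 271.5 kW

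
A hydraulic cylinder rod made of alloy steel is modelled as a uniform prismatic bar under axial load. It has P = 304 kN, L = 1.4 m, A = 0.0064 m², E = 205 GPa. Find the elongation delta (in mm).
Model: a uniform prismatic bar under axial load, so delta = (P·L) / (A·E).
Convert to SI units:
  P = 304 kN = 304000 N
  E = 205 GPa = 2.05 × 10¹¹ Pa
Substitute:
  delta = (304000 × 1.4) / (0.0064 × (2.05 × 10¹¹))
  delta = 0.0003244 m
Convert: delta = 0.0003244 m = 0.3244 mm
Final answer: delta = 0.3244 mm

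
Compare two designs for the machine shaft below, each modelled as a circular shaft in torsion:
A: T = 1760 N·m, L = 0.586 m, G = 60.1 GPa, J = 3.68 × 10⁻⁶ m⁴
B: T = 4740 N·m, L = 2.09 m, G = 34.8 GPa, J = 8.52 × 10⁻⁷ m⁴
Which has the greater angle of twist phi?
Model: a circular shaft in torsion, so phi = (T·L) / (G·J) (SI units).
  A: phi = (1760 × 0.586) / ((6.01 × 10¹⁰) × (3.68 × 10⁻⁶)) = 0.004663 rad = 0.2672°
  B: phi = (4740 × 2.09) / ((3.48 × 10¹⁰) × (8.52 × 10⁻⁷)) = 0.3341 rad = 19.14°
19.14° > 0.2672°, so B is larger.
Final answer: B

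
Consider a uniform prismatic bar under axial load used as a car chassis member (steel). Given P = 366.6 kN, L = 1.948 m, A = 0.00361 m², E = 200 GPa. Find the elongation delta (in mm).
Model: a uniform prismatic bar under axial load, so delta = (P·L) / (A·E).
Convert to SI units:
  P = 366.6 kN = 366600 N
  E = 200 GPa = 2 × 10¹¹ Pa
Substitute:
  delta = (366600 × 1.948) / (0.00361 × (2 × 10¹¹))
  delta = 0.0009891 m
Convert: delta = 0.0009891 m = 0.9891 mm
Final answer: delta = 0.9891 mm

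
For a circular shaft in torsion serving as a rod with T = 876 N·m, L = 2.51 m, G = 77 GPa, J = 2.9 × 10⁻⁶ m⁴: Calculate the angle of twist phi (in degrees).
Model: a circular shaft in torsion, so phi = (T·L) / (G·J).
Convert to SI units:
  G = 77 GPa = 7.7 × 10¹⁰ Pa
Substitute:
  phi = (876 × 2.51) / ((7.7 × 10¹⁰) × (2.9 × 10⁻⁶))
  phi = 0.009847 rad
Convert to degrees: phi = 0.009847 × 180/π = 0.5642°
Final answer: phi = 0.5642°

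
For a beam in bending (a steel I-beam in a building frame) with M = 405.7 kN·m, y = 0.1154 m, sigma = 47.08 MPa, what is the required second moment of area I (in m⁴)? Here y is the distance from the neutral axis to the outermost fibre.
Model: a beam in bending, so sigma = (M·y) / I.
Solve for I: I = (M·y) / sigma.
Convert to SI units:
  M = 405.7 kN·m = 405700 N·m
  sigma = 47.08 MPa = 4.708 × 10⁷ Pa
Substitute:
  I = (405700 × 0.1154) / (4.708 × 10⁷)
  I = 0.0009944 m⁴
Final answer: I = 0.0009944 m⁴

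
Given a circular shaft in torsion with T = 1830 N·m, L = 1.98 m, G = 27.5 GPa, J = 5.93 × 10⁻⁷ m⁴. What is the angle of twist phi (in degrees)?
Model: a circular shaft in torsion, so phi = (T·L) / (G·J).
Convert to SI units:
  G = 27.5 GPa = 2.75 × 10¹⁰ Pa
Substitute:
  phi = (1830 × 1.98) / ((2.75 × 10¹⁰) × (5.93 × 10⁻⁷))
  phi = 0.2222 rad
Convert to degrees: phi = 0.2222 × 180/π = 12.73°
Final answer: phi = 12.73°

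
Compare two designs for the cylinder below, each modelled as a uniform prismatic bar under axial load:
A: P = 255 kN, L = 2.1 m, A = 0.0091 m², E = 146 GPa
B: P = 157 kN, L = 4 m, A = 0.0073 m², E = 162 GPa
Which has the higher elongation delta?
Model: a uniform prismatic bar under axial load, so delta = (P·L) / (A·E) (SI units).
  A: delta = (255000 × 2.1) / (0.0091 × (1.46 × 10¹¹)) = 0.0004031 m = 0.4031 mm
  B: delta = (157000 × 4) / (0.0073 × (1.62 × 10¹¹)) = 0.000531 m = 0.531 mm
0.531 mm > 0.4031 mm, so B is larger.
Final answer: B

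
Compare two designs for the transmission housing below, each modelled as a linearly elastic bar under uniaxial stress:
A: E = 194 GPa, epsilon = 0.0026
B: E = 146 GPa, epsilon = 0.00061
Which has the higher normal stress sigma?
Model: a linearly elastic bar under uniaxial stress, so sigma = E·epsilon (SI units).
  A: sigma = (1.94 × 10¹¹) × 0.0026 = 5.044 × 10⁸ Pa = 504.4 MPa
  B: sigma = (1.46 × 10¹¹) × 0.00061 = 8.906 × 10⁷ Pa = 89.06 MPa
504.4 MPa > 89.06 MPa, so A is larger.
Final answer: A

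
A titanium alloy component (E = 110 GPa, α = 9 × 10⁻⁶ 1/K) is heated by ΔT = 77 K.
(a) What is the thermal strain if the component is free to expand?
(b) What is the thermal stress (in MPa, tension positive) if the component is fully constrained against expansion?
(a) Free thermal strain ε_th = α·ΔT = (9 × 10⁻⁶) × 77 = 0.000693
(b) Fully constrained, the expansion is suppressed, so σ = -E·α·ΔT. Convert E = 110 GPa = 1.1 × 10¹¹ Pa.
  σ = -(1.1 × 10¹¹) × (9 × 10⁻⁶) × 77 = -7.623 × 10⁷ Pa = -76.23 MPa (compressive)
Final answer: (a) ε_th = 0.000693, (b) σ = -76.23 MPa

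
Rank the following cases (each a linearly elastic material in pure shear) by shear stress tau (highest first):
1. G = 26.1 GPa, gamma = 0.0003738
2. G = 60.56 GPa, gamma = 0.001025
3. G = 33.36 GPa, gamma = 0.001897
Model: a linearly elastic material in pure shear, so tau = G·gamma (SI units).
  Case 1: tau = (2.61 × 10¹⁰) × 0.0003738 = 9.756 × 10⁶ Pa = 9.756 MPa
  Case 2: tau = (6.056 × 10¹⁰) × 0.001025 = 6.207 × 10⁷ Pa = 62.07 MPa
  Case 3: tau = (3.336 × 10¹⁰) × 0.001897 = 6.328 × 10⁷ Pa = 63.28 MPa
Ordering: 63.28 MPa (case 3) > 62.07 MPa (case 2) > 9.756 MPa (case 1)
Final answer: 3, 2, 1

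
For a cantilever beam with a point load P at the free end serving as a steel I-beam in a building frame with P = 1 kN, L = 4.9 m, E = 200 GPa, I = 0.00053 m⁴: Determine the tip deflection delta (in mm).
Model: a cantilever beam with a point load P at the free end, so delta = (P·L^3) / (3·E·I).
Convert to SI units:
  P = 1 kN = 1000 N
  E = 200 GPa = 2 × 10¹¹ Pa
Substitute:
  delta = (1000 × 4.9^3) / (3 × (2 × 10¹¹) × 0.00053)
  delta = 0.00037 m
Convert: delta = 0.00037 m = 0.37 mm
Final answer: delta = 0.37 mm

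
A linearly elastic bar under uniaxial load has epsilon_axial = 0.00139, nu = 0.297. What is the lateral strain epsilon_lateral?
Model: a linearly elastic bar under uniaxial load, so epsilon_lateral = -nu·epsilon_axial.
Substitute:
  epsilon_lateral = -(0.297 × 0.00139)
  epsilon_lateral = -0.0004128
Final answer: epsilon_lateral = -0.0004128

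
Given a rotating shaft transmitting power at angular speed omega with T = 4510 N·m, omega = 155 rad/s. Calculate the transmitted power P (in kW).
Model: a rotating shaft transmitting power at angular speed omega, so P = T·omega.
Substitute:
  P = 4510 × 155
  P = 699000 W
Convert: P = 699000 W = 699 kW
Final answer: P = 699 kW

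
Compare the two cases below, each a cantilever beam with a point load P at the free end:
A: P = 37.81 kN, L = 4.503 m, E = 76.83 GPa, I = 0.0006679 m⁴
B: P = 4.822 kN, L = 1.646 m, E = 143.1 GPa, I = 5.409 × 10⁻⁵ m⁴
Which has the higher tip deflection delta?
Model: a cantilever beam with a point load P at the free end, so delta = (P·L^3) / (3·E·I) (SI units).
  A: delta = (37810 × 4.503^3) / (3 × (7.683 × 10¹⁰) × 0.0006679) = 0.02243 m = 22.43 mm
  B: delta = (4822 × 1.646^3) / (3 × (1.431 × 10¹¹) × (5.409 × 10⁻⁵)) = 0.0009261 m = 0.9261 mm
22.43 mm > 0.9261 mm, so A is larger.
Final answer: A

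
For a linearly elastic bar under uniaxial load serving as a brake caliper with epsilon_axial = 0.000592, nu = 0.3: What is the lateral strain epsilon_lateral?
Model: a linearly elastic bar under uniaxial load, so epsilon_lateral = -nu·epsilon_axial.
Substitute:
  epsilon_lateral = -(0.3 × 0.000592)
  epsilon_lateral = -0.0001776
Final answer: epsilon_lateral = -0.0001776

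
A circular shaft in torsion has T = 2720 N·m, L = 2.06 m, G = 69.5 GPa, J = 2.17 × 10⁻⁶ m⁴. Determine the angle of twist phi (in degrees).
Model: a circular shaft in torsion, so phi = (T·L) / (G·J).
Convert to SI units:
  G = 69.5 GPa = 6.95 × 10¹⁰ Pa
Substitute:
  phi = (2720 × 2.06) / ((6.95 × 10¹⁰) × (2.17 × 10⁻⁶))
  phi = 0.03715 rad
Convert to degrees: phi = 0.03715 × 180/π = 2.129°
Final answer: phi = 2.129°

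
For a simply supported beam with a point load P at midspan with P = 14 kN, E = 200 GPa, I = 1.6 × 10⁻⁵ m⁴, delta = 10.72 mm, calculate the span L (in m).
Model: a simply supported beam with a point load P at midspan, so delta = (P·L^3) / (48·E·I).
Solve for L: L = ((48·delta·E·I) / P)^(1/3).
Convert to SI units:
  P = 14 kN = 14000 N
  E = 200 GPa = 2 × 10¹¹ Pa
  delta = 10.72 mm = 0.01072 m
Substitute:
  L = ((48 × 0.01072 × (2 × 10¹¹) × (1.6 × 10⁻⁵)) / 14000)^(1/3)
  L = 4.9 m
Final answer: L = 4.9 m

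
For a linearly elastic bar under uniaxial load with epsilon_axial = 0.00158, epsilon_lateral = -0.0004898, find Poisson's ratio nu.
Model: a linearly elastic bar under uniaxial load, so epsilon_lateral = -nu·epsilon_axial.
Solve for nu: nu = -epsilon_lateral / epsilon_axial.
Substitute:
  nu = -(-0.0004898) / 0.00158
  nu = 0.31
Final answer: nu = 0.31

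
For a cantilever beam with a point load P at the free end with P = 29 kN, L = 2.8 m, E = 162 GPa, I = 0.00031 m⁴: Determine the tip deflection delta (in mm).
Model: a cantilever beam with a point load P at the free end, so delta = (P·L^3) / (3·E·I).
Convert to SI units:
  P = 29 kN = 29000 N
  E = 162 GPa = 1.62 × 10¹¹ Pa
Substitute:
  delta = (29000 × 2.8^3) / (3 × (1.62 × 10¹¹) × 0.00031)
  delta = 0.004225 m
Convert: delta = 0.004225 m = 4.225 mm
Final answer: delta = 4.225 mm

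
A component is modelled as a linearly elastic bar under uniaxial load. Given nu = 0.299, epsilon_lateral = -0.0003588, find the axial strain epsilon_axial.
Model: a linearly elastic bar under uniaxial load, so epsilon_lateral = -nu·epsilon_axial.
Solve for epsilon_axial: epsilon_axial = -epsilon_lateral / nu.
Substitute:
  epsilon_axial = -(-0.0003588) / 0.299
  epsilon_axial = 0.0012
Final answer: epsilon_axial = 0.0012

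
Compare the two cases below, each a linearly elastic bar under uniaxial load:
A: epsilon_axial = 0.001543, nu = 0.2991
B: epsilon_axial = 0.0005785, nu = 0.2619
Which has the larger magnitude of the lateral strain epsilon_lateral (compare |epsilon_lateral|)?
Model: a linearly elastic bar under uniaxial load, so epsilon_lateral = -nu·epsilon_axial (SI units).
  A: epsilon_lateral = -(0.2991 × 0.001543) = -0.0004615
  B: epsilon_lateral = -(0.2619 × 0.0005785) = -0.0001515
|epsilon_lateral|: A = 0.0004615, B = 0.0001515, so A is larger in magnitude.
Final answer: A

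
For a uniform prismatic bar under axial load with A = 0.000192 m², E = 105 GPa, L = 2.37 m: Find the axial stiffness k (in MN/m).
Model: a uniform prismatic bar under axial load, so k = (A·E) / L.
Convert to SI units:
  E = 105 GPa = 1.05 × 10¹¹ Pa
Substitute:
  k = (0.000192 × (1.05 × 10¹¹)) / 2.37
  k = 8.506 × 10⁶ N/m
Convert: k = 8.506 × 10⁶ N/m = 8.506 MN/m
Final answer: k = 8.506 MN/m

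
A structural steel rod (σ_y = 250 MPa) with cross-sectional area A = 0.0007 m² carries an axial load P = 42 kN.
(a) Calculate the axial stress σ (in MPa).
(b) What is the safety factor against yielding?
(a) Axial stress σ = P/A. Convert P = 42 kN = 42000 N.
  σ = 42000 / 0.0007 = 6 × 10⁷ Pa = 60 MPa
(b) Safety factor SF = σ_y/σ = 250 / 60 = 4.167
Final answer: (a) σ = 60 MPa, (b) SF = 4.167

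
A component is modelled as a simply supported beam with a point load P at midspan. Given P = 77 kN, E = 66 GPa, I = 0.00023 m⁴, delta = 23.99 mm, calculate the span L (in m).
Model: a simply supported beam with a point load P at midspan, so delta = (P·L^3) / (48·E·I).
Solve for L: L = ((48·delta·E·I) / P)^(1/3).
Convert to SI units:
  P = 77 kN = 77000 N
  E = 66 GPa = 6.6 × 10¹⁰ Pa
  delta = 23.99 mm = 0.02399 m
Substitute:
  L = ((48 × 0.02399 × (6.6 × 10¹⁰) × 0.00023) / 77000)^(1/3)
  L = 6.1 m
Final answer: L = 6.1 m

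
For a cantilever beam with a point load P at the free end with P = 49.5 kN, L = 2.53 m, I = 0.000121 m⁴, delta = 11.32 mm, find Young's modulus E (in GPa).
Model: a cantilever beam with a point load P at the free end, so delta = (P·L^3) / (3·E·I).
Solve for E: E = (P·L^3) / (3·delta·I).
Convert to SI units:
  P = 49.5 kN = 49500 N
  delta = 11.32 mm = 0.01132 m
Substitute:
  E = (49500 × 2.53^3) / (3 × 0.01132 × 0.000121)
  E = 1.951 × 10¹¹ Pa
Convert: E = 1.951 × 10¹¹ Pa = 195.1 GPa
Final answer: E = 195.1 GPa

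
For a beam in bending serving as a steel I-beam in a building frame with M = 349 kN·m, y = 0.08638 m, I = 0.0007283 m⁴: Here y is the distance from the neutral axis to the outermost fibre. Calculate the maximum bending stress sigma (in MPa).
Model: a beam in bending, so sigma = (M·y) / I.
Convert to SI units:
  M = 349 kN·m = 349000 N·m
Substitute:
  sigma = (349000 × 0.08638) / 0.0007283
  sigma = 4.139 × 10⁷ Pa
Convert: sigma = 4.139 × 10⁷ Pa = 41.39 MPa
Final answer: sigma = 41.39 MPa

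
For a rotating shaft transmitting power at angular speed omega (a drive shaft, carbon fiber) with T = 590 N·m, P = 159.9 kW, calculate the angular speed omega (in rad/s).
Model: a rotating shaft transmitting power at angular speed omega, so P = T·omega.
Solve for omega: omega = P / T.
Convert to SI units:
  P = 159.9 kW = 159900 W
Substitute:
  omega = 159900 / 590
  omega = 271 rad/s
Final answer: omega = 271 rad/s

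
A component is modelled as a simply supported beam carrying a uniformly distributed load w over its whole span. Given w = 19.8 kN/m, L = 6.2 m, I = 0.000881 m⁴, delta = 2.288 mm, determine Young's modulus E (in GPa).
Model: a simply supported beam carrying a uniformly distributed load w over its whole span, so delta = (5·w·L^4) / (384·E·I).
Solve for E: E = (5·w·L^4) / (384·delta·I).
Convert to SI units:
  w = 19.8 kN/m = 19800 N/m
  delta = 2.288 mm = 0.002288 m
Substitute:
  E = (5 × 19800 × 6.2^4) / (384 × 0.002288 × 0.000881)
  E = 1.89 × 10¹¹ Pa
Convert: E = 1.89 × 10¹¹ Pa = 189 GPa
Final answer: E = 189 GPa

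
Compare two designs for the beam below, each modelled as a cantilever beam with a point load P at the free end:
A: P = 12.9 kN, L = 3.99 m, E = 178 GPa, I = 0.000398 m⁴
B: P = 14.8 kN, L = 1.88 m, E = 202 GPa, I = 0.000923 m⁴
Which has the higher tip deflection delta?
Model: a cantilever beam with a point load P at the free end, so delta = (P·L^3) / (3·E·I) (SI units).
  A: delta = (12900 × 3.99^3) / (3 × (1.78 × 10¹¹) × 0.000398) = 0.003856 m = 3.856 mm
  B: delta = (14800 × 1.88^3) / (3 × (2.02 × 10¹¹) × 0.000923) = 0.0001758 m = 0.1758 mm
3.856 mm > 0.1758 mm, so A is larger.
Final answer: A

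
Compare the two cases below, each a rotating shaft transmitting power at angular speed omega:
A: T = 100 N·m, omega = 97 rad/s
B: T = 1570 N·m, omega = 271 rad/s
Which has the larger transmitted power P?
Model: a rotating shaft transmitting power at angular speed omega, so P = T·omega (SI units).
  A: P = 100 × 97 = 9700 W = 9.7 kW
  B: P = 1570 × 271 = 425500 W = 425.5 kW
425.5 kW > 9.7 kW, so B is larger.
Final answer: B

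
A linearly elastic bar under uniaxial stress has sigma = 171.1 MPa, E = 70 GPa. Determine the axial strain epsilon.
Model: a linearly elastic bar under uniaxial stress, so epsilon = sigma / E.
Convert to SI units:
  sigma = 171.1 MPa = 1.711 × 10⁸ Pa
  E = 70 GPa = 7 × 10¹⁰ Pa
Substitute:
  epsilon = (1.711 × 10⁸) / (7 × 10¹⁰)
  epsilon = 0.002444
Final answer: epsilon = 0.002444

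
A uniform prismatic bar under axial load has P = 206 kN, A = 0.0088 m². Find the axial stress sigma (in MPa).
Model: a uniform prismatic bar under axial load, so sigma = P / A.
Convert to SI units:
  P = 206 kN = 206000 N
Substitute:
  sigma = 206000 / 0.0088
  sigma = 2.341 × 10⁷ Pa
Convert: sigma = 2.341 × 10⁷ Pa = 23.41 MPa
Final answer: sigma = 23.41 MPa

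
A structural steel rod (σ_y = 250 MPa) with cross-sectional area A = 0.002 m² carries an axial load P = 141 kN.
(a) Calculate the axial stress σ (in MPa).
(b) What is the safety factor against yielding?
(a) Axial stress σ = P/A. Convert P = 141 kN = 141000 N.
  σ = 141000 / 0.002 = 7.05 × 10⁷ Pa = 70.5 MPa
(b) Safety factor SF = σ_y/σ = 250 / 70.5 = 3.546
Final answer: (a) σ = 70.5 MPa, (b) SF = 3.546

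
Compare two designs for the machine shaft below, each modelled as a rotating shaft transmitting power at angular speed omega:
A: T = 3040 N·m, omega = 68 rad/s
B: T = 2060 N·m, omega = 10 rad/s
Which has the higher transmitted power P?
Model: a rotating shaft transmitting power at angular speed omega, so P = T·omega (SI units).
  A: P = 3040 × 68 = 206700 W = 206.7 kW
  B: P = 2060 × 10 = 20600 W = 20.6 kW
206.7 kW > 20.6 kW, so A is larger.
Final answer: A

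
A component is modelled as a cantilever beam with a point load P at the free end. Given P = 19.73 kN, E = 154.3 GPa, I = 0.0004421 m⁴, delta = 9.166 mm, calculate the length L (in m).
Model: a cantilever beam with a point load P at the free end, so delta = (P·L^3) / (3·E·I).
Solve for L: L = ((3·delta·E·I) / P)^(1/3).
Convert to SI units:
  P = 19.73 kN = 19730 N
  E = 154.3 GPa = 1.543 × 10¹¹ Pa
  delta = 9.166 mm = 0.009166 m
Substitute:
  L = ((3 × 0.009166 × (1.543 × 10¹¹) × 0.0004421) / 19730)^(1/3)
  L = 4.564 m
Final answer: L = 4.564 m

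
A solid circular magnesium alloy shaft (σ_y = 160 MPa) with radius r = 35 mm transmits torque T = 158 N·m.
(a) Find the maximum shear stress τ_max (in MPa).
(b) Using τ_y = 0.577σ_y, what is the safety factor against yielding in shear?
(a) For a solid circular shaft, τ_max = T·r/J with J = π·r^4/2, i.e. τ_max = 2·T / (π·r^3). Convert r = 35 mm = 0.035 m.
  τ_max = (2 × 158) / (π × 0.035^3) = 2.346 × 10⁶ Pa = 2.346 MPa
(b) τ_y = 0.577 × 160 = 92.32 MPa
  SF = τ_y/τ_max = 92.32 / 2.346 = 39.35
Final answer: (a) τ_max = 2.346 MPa, (b) SF = 39.35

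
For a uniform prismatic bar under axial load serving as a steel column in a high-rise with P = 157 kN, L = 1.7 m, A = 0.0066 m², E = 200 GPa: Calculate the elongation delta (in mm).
Model: a uniform prismatic bar under axial load, so delta = (P·L) / (A·E).
Convert to SI units:
  P = 157 kN = 157000 N
  E = 200 GPa = 2 × 10¹¹ Pa
Substitute:
  delta = (157000 × 1.7) / (0.0066 × (2 × 10¹¹))
  delta = 0.0002022 m
Convert: delta = 0.0002022 m = 0.2022 mm
Final answer: delta = 0.2022 mm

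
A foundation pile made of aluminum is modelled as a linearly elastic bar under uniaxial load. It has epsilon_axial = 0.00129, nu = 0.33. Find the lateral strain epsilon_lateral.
Model: a linearly elastic bar under uniaxial load, so epsilon_lateral = -nu·epsilon_axial.
Substitute:
  epsilon_lateral = -(0.33 × 0.00129)
  epsilon_lateral = -0.0004257
Final answer: epsilon_lateral = -0.0004257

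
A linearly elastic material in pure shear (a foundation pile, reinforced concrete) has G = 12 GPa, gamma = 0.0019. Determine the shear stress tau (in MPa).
Model: a linearly elastic material in pure shear, so tau = G·gamma.
Convert to SI units:
  G = 12 GPa = 1.2 × 10¹⁰ Pa
Substitute:
  tau = (1.2 × 10¹⁰) × 0.0019
  tau = 2.28 × 10⁷ Pa
Convert: tau = 2.28 × 10⁷ Pa = 22.8 MPa
Final answer: tau = 22.8 MPa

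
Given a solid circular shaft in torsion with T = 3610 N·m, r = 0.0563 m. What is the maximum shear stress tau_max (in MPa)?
Model: a solid circular shaft in torsion, so tau_max = (2·T) / (π·r^3).
Substitute:
  tau_max = (2 × 3610) / (π × 0.0563^3)
  tau_max = 1.288 × 10⁷ Pa
Convert: tau_max = 1.288 × 10⁷ Pa = 12.88 MPa
Final answer: tau_max = 12.88 MPa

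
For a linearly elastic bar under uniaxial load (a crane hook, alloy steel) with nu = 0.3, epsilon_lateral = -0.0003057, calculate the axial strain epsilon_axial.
Model: a linearly elastic bar under uniaxial load, so epsilon_lateral = -nu·epsilon_axial.
Solve for epsilon_axial: epsilon_axial = -epsilon_lateral / nu.
Substitute:
  epsilon_axial = -(-0.0003057) / 0.3
  epsilon_axial = 0.001019
Final answer: epsilon_axial = 0.001019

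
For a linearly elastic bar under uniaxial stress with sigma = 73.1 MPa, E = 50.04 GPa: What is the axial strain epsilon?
Model: a linearly elastic bar under uniaxial stress, so epsilon = sigma / E.
Convert to SI units:
  sigma = 73.1 MPa = 7.31 × 10⁷ Pa
  E = 50.04 GPa = 5.004 × 10¹⁰ Pa
Substitute:
  epsilon = (7.31 × 10⁷) / (5.004 × 10¹⁰)
  epsilon = 0.001461
Final answer: epsilon = 0.001461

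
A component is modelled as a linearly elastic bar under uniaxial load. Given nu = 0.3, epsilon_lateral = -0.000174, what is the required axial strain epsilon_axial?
Model: a linearly elastic bar under uniaxial load, so epsilon_lateral = -nu·epsilon_axial.
Solve for epsilon_axial: epsilon_axial = -epsilon_lateral / nu.
Substitute:
  epsilon_axial = -(-0.000174) / 0.3
  epsilon_axial = 0.00058
Final answer: epsilon_axial = 0.00058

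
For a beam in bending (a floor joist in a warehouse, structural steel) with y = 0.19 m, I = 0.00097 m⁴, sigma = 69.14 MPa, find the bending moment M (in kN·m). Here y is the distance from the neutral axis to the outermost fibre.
Model: a beam in bending, so sigma = (M·y) / I.
Solve for M: M = (sigma·I) / y.
Convert to SI units:
  sigma = 69.14 MPa = 6.914 × 10⁷ Pa
Substitute:
  M = ((6.914 × 10⁷) × 0.00097) / 0.19
  M = 353000 N·m
Convert: M = 353000 N·m = 353 kN·m
Final answer: M = 353 kN·m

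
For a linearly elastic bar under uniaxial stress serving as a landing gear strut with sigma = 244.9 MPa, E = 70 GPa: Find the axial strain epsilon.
Model: a linearly elastic bar under uniaxial stress, so epsilon = sigma / E.
Convert to SI units:
  sigma = 244.9 MPa = 2.449 × 10⁸ Pa
  E = 70 GPa = 7 × 10¹⁰ Pa
Substitute:
  epsilon = (2.449 × 10⁸) / (7 × 10¹⁰)
  epsilon = 0.003499
Final answer: epsilon = 0.003499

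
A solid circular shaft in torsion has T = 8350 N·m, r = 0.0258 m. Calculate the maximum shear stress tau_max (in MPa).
Model: a solid circular shaft in torsion, so tau_max = (2·T) / (π·r^3).
Substitute:
  tau_max = (2 × 8350) / (π × 0.0258^3)
  tau_max = 3.095 × 10⁸ Pa
Convert: tau_max = 3.095 × 10⁸ Pa = 309.5 MPa
Final answer: tau_max = 309.5 MPa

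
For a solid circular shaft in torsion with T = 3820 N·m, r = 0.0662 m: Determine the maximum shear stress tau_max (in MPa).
Model: a solid circular shaft in torsion, so tau_max = (2·T) / (π·r^3).
Substitute:
  tau_max = (2 × 3820) / (π × 0.0662^3)
  tau_max = 8.382 × 10⁶ Pa
Convert: tau_max = 8.382 × 10⁶ Pa = 8.382 MPa
Final answer: tau_max = 8.382 MPa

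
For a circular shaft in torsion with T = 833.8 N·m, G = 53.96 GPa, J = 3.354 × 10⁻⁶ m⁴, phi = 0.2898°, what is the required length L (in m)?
Model: a circular shaft in torsion, so phi = (T·L) / (G·J).
Solve for L: L = (phi·G·J) / T.
Convert to SI units:
  G = 53.96 GPa = 5.396 × 10¹⁰ Pa
  phi = 0.2898° = 0.005058 rad
Substitute:
  L = (0.005058 × (5.396 × 10¹⁰) × (3.354 × 10⁻⁶)) / 833.8
  L = 1.098 m
Final answer: L = 1.098 m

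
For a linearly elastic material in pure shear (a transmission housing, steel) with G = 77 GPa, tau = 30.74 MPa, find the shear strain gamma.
Model: a linearly elastic material in pure shear, so tau = G·gamma.
Solve for gamma: gamma = tau / G.
Convert to SI units:
  G = 77 GPa = 7.7 × 10¹⁰ Pa
  tau = 30.74 MPa = 3.074 × 10⁷ Pa
Substitute:
  gamma = (3.074 × 10⁷) / (7.7 × 10¹⁰)
  gamma = 0.0003992
Final answer: gamma = 0.0003992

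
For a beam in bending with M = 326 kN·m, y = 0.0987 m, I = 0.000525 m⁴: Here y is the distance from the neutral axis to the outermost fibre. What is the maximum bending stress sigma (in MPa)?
Model: a beam in bending, so sigma = (M·y) / I.
Convert to SI units:
  M = 326 kN·m = 326000 N·m
Substitute:
  sigma = (326000 × 0.0987) / 0.000525
  sigma = 6.129 × 10⁷ Pa
Convert: sigma = 6.129 × 10⁷ Pa = 61.29 MPa
Final answer: sigma = 61.29 MPa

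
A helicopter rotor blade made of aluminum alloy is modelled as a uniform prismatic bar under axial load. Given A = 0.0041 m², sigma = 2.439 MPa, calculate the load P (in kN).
Model: a uniform prismatic bar under axial load, so sigma = P / A.
Solve for P: P = sigma·A.
Convert to SI units:
  sigma = 2.439 MPa = 2.439 × 10⁶ Pa
Substitute:
  P = (2.439 × 10⁶) × 0.0041
  P = 10000 N
Convert: P = 10000 N = 10 kN
Final answer: P = 10 kN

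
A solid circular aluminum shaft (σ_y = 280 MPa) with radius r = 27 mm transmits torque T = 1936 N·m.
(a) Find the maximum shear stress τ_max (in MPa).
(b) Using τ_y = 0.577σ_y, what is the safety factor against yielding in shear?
(a) For a solid circular shaft, τ_max = T·r/J with J = π·r^4/2, i.e. τ_max = 2·T / (π·r^3). Convert r = 27 mm = 0.027 m.
  τ_max = (2 × 1936) / (π × 0.027^3) = 6.262 × 10⁷ Pa = 62.62 MPa
(b) τ_y = 0.577 × 280 = 161.56 MPa
  SF = τ_y/τ_max = 161.56 / 62.62 = 2.58
Final answer: (a) τ_max = 62.62 MPa, (b) SF = 2.58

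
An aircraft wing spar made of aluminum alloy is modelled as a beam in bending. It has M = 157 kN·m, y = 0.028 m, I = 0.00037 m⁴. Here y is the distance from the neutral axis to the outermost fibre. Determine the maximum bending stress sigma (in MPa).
Model: a beam in bending, so sigma = (M·y) / I.
Convert to SI units:
  M = 157 kN·m = 157000 N·m
Substitute:
  sigma = (157000 × 0.028) / 0.00037
  sigma = 1.188 × 10⁷ Pa
Convert: sigma = 1.188 × 10⁷ Pa = 11.88 MPa
Final answer: sigma = 11.88 MPa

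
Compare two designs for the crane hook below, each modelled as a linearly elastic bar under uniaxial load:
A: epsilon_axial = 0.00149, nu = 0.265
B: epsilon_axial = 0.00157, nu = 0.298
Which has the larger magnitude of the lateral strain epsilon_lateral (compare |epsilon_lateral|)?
Model: a linearly elastic bar under uniaxial load, so epsilon_lateral = -nu·epsilon_axial (SI units).
  A: epsilon_lateral = -(0.265 × 0.00149) = -0.0003949
  B: epsilon_lateral = -(0.298 × 0.00157) = -0.0004679
|epsilon_lateral|: A = 0.0003949, B = 0.0004679, so B is larger in magnitude.
Final answer: B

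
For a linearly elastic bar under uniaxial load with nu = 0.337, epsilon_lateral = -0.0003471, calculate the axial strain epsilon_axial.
Model: a linearly elastic bar under uniaxial load, so epsilon_lateral = -nu·epsilon_axial.
Solve for epsilon_axial: epsilon_axial = -epsilon_lateral / nu.
Substitute:
  epsilon_axial = -(-0.0003471) / 0.337
  epsilon_axial = 0.00103
Final answer: epsilon_axial = 0.00103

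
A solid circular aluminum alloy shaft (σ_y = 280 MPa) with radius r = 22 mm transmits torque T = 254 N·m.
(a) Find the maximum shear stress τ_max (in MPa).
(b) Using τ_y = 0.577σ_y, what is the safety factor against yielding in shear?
(a) For a solid circular shaft, τ_max = T·r/J with J = π·r^4/2, i.e. τ_max = 2·T / (π·r^3). Convert r = 22 mm = 0.022 m.
  τ_max = (2 × 254) / (π × 0.022^3) = 1.519 × 10⁷ Pa = 15.19 MPa
(b) τ_y = 0.577 × 280 = 161.56 MPa
  SF = τ_y/τ_max = 161.56 / 15.19 = 10.64
Final answer: (a) τ_max = 15.19 MPa, (b) SF = 10.64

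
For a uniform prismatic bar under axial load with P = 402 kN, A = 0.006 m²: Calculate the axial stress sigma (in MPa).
Model: a uniform prismatic bar under axial load, so sigma = P / A.
Convert to SI units:
  P = 402 kN = 402000 N
Substitute:
  sigma = 402000 / 0.006
  sigma = 6.7 × 10⁷ Pa
Convert: sigma = 6.7 × 10⁷ Pa = 67 MPa
Final answer: sigma = 67 MPa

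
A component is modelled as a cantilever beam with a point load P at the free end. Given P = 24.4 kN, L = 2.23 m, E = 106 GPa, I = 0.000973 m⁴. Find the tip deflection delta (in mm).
Model: a cantilever beam with a point load P at the free end, so delta = (P·L^3) / (3·E·I).
Convert to SI units:
  P = 24.4 kN = 24400 N
  E = 106 GPa = 1.06 × 10¹¹ Pa
Substitute:
  delta = (24400 × 2.23^3) / (3 × (1.06 × 10¹¹) × 0.000973)
  delta = 0.0008745 m
Convert: delta = 0.0008745 m = 0.8745 mm
Final answer: delta = 0.8745 mm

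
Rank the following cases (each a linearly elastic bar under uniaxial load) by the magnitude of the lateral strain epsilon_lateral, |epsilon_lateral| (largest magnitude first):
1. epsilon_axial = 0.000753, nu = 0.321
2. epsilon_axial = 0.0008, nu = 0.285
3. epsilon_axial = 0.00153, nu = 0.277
Model: a linearly elastic bar under uniaxial load, so epsilon_lateral = -nu·epsilon_axial (SI units).
  Case 1: epsilon_lateral = -(0.321 × 0.000753) = -0.0002417
  Case 2: epsilon_lateral = -(0.285 × 0.0008) = -0.000228
  Case 3: epsilon_lateral = -(0.277 × 0.00153) = -0.0004238
Ordering by |epsilon_lateral|: 0.0004238 (case 3) > 0.0002417 (case 1) > 0.000228 (case 2)
Final answer: 3, 1, 2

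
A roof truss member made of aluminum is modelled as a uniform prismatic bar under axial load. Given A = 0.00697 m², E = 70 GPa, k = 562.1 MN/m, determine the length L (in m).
Model: a uniform prismatic bar under axial load, so k = (A·E) / L.
Solve for L: L = (A·E) / k.
Convert to SI units:
  E = 70 GPa = 7 × 10¹⁰ Pa
  k = 562.1 MN/m = 5.621 × 10⁸ N/m
Substitute:
  L = (0.00697 × (7 × 10¹⁰)) / (5.621 × 10⁸)
  L = 0.868 m
Final answer: L = 0.868 m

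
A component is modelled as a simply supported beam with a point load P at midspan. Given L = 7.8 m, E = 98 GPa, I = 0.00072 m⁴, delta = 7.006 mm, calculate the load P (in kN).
Model: a simply supported beam with a point load P at midspan, so delta = (P·L^3) / (48·E·I).
Solve for P: P = (48·delta·E·I) / L^3.
Convert to SI units:
  E = 98 GPa = 9.8 × 10¹⁰ Pa
  delta = 7.006 mm = 0.007006 m
Substitute:
  P = (48 × 0.007006 × (9.8 × 10¹⁰) × 0.00072) / 7.8^3
  P = 50000 N
Convert: P = 50000 N = 50 kN
Final answer: P = 50 kN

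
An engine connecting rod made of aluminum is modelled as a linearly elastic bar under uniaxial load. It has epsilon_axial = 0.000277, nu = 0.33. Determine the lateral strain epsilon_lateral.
Model: a linearly elastic bar under uniaxial load, so epsilon_lateral = -nu·epsilon_axial.
Substitute:
  epsilon_lateral = -(0.33 × 0.000277)
  epsilon_lateral = -9.141 × 10⁻⁵
Final answer: epsilon_lateral = -9.141 × 10⁻⁵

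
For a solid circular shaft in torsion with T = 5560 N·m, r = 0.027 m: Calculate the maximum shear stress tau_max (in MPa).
Model: a solid circular shaft in torsion, so tau_max = (2·T) / (π·r^3).
Substitute:
  tau_max = (2 × 5560) / (π × 0.027^3)
  tau_max = 1.798 × 10⁸ Pa
Convert: tau_max = 1.798 × 10⁸ Pa = 179.8 MPa
Final answer: tau_max = 179.8 MPa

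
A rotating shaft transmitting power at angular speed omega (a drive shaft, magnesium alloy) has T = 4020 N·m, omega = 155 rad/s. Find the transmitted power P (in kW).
Model: a rotating shaft transmitting power at angular speed omega, so P = T·omega.
Substitute:
  P = 4020 × 155
  P = 623100 W
Convert: P = 623100 W = 623.1 kW
Final answer: P = 623.1 kW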